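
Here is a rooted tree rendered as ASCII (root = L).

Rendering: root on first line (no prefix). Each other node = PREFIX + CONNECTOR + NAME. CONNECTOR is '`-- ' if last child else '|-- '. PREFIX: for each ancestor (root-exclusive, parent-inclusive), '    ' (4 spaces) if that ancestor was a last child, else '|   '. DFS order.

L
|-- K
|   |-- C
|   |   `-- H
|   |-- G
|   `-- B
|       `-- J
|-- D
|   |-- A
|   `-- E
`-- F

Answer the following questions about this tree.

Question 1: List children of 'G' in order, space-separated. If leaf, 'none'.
Answer: none

Derivation:
Node G's children (from adjacency): (leaf)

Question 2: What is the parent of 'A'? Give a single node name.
Scan adjacency: A appears as child of D

Answer: D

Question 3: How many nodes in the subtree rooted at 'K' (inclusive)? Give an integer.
Answer: 6

Derivation:
Subtree rooted at K contains: B, C, G, H, J, K
Count = 6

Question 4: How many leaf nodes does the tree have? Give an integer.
Leaves (nodes with no children): A, E, F, G, H, J

Answer: 6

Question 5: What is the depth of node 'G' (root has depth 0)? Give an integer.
Path from root to G: L -> K -> G
Depth = number of edges = 2

Answer: 2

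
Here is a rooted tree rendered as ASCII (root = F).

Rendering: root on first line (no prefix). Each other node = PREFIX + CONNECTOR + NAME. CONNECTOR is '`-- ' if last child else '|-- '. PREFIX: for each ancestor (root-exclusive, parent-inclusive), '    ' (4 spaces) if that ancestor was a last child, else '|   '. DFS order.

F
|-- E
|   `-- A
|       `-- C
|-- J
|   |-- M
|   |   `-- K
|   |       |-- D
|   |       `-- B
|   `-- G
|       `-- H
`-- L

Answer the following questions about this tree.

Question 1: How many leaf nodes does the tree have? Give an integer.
Leaves (nodes with no children): B, C, D, H, L

Answer: 5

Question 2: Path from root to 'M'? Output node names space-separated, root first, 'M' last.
Walk down from root: F -> J -> M

Answer: F J M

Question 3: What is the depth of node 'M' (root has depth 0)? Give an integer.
Answer: 2

Derivation:
Path from root to M: F -> J -> M
Depth = number of edges = 2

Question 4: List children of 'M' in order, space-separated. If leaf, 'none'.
Answer: K

Derivation:
Node M's children (from adjacency): K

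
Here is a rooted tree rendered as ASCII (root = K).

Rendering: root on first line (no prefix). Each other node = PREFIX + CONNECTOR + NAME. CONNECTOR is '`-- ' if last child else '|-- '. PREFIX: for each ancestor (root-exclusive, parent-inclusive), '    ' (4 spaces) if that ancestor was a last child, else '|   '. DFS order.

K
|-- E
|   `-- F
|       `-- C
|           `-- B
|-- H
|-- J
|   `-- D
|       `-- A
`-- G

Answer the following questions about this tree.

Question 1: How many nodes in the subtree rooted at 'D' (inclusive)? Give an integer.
Subtree rooted at D contains: A, D
Count = 2

Answer: 2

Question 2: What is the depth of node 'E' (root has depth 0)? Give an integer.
Answer: 1

Derivation:
Path from root to E: K -> E
Depth = number of edges = 1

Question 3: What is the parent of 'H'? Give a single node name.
Answer: K

Derivation:
Scan adjacency: H appears as child of K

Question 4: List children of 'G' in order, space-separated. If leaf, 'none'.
Answer: none

Derivation:
Node G's children (from adjacency): (leaf)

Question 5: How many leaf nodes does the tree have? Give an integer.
Answer: 4

Derivation:
Leaves (nodes with no children): A, B, G, H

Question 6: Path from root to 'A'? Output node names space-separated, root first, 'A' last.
Walk down from root: K -> J -> D -> A

Answer: K J D A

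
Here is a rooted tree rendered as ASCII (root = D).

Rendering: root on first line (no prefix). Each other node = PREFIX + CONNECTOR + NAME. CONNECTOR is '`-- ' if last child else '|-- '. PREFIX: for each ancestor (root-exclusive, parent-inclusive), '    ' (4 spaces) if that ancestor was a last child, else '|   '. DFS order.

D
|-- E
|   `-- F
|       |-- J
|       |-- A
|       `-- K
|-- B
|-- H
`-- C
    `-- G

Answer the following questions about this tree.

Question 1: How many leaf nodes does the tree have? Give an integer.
Answer: 6

Derivation:
Leaves (nodes with no children): A, B, G, H, J, K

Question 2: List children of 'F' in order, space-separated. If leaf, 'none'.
Answer: J A K

Derivation:
Node F's children (from adjacency): J, A, K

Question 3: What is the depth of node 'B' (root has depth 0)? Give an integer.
Path from root to B: D -> B
Depth = number of edges = 1

Answer: 1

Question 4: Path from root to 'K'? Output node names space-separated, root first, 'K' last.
Answer: D E F K

Derivation:
Walk down from root: D -> E -> F -> K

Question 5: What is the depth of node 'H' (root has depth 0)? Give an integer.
Path from root to H: D -> H
Depth = number of edges = 1

Answer: 1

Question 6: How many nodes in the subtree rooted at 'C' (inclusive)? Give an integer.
Answer: 2

Derivation:
Subtree rooted at C contains: C, G
Count = 2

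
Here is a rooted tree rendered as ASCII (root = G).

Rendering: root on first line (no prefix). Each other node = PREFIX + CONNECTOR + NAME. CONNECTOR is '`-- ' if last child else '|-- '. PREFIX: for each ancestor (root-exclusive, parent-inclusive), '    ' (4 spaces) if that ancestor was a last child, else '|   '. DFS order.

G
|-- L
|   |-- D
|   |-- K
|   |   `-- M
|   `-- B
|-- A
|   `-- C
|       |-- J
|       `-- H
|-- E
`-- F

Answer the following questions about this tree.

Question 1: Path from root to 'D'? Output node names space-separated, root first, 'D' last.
Answer: G L D

Derivation:
Walk down from root: G -> L -> D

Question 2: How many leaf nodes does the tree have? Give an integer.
Leaves (nodes with no children): B, D, E, F, H, J, M

Answer: 7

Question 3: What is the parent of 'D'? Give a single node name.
Scan adjacency: D appears as child of L

Answer: L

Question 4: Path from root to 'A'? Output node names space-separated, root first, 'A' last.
Answer: G A

Derivation:
Walk down from root: G -> A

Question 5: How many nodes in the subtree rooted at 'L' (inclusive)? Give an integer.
Answer: 5

Derivation:
Subtree rooted at L contains: B, D, K, L, M
Count = 5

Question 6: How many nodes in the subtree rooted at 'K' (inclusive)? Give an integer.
Answer: 2

Derivation:
Subtree rooted at K contains: K, M
Count = 2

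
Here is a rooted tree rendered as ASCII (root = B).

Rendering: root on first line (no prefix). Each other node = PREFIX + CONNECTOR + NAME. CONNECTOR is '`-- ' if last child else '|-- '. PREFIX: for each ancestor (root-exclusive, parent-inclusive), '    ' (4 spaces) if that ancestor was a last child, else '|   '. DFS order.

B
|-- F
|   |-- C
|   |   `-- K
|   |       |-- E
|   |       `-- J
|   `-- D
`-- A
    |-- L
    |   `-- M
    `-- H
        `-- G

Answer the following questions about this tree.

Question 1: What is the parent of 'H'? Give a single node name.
Scan adjacency: H appears as child of A

Answer: A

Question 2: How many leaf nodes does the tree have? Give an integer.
Leaves (nodes with no children): D, E, G, J, M

Answer: 5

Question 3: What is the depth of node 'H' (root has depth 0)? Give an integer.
Answer: 2

Derivation:
Path from root to H: B -> A -> H
Depth = number of edges = 2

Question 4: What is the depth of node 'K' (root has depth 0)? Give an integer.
Answer: 3

Derivation:
Path from root to K: B -> F -> C -> K
Depth = number of edges = 3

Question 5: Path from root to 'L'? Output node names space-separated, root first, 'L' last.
Answer: B A L

Derivation:
Walk down from root: B -> A -> L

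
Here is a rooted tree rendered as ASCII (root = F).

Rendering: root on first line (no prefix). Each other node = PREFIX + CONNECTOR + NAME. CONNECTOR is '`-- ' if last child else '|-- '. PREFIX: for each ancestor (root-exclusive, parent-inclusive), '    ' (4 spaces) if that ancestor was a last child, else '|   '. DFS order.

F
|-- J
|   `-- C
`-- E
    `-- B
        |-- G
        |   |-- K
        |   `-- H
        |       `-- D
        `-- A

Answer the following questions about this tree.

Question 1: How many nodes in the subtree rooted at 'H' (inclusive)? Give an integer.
Answer: 2

Derivation:
Subtree rooted at H contains: D, H
Count = 2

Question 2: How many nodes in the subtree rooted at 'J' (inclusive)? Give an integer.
Subtree rooted at J contains: C, J
Count = 2

Answer: 2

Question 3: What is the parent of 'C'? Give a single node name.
Answer: J

Derivation:
Scan adjacency: C appears as child of J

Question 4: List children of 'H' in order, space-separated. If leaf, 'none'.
Answer: D

Derivation:
Node H's children (from adjacency): D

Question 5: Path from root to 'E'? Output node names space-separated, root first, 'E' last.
Answer: F E

Derivation:
Walk down from root: F -> E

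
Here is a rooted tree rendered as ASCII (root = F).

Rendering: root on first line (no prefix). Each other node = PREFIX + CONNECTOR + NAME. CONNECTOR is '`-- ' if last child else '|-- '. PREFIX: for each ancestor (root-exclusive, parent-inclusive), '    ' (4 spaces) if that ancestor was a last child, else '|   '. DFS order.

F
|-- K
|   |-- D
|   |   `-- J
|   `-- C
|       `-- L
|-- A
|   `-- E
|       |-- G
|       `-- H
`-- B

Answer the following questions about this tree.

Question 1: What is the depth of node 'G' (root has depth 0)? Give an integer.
Path from root to G: F -> A -> E -> G
Depth = number of edges = 3

Answer: 3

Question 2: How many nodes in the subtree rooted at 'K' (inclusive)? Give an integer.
Answer: 5

Derivation:
Subtree rooted at K contains: C, D, J, K, L
Count = 5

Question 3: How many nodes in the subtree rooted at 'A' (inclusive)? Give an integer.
Answer: 4

Derivation:
Subtree rooted at A contains: A, E, G, H
Count = 4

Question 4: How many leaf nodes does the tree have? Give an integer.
Answer: 5

Derivation:
Leaves (nodes with no children): B, G, H, J, L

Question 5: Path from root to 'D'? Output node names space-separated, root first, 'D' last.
Answer: F K D

Derivation:
Walk down from root: F -> K -> D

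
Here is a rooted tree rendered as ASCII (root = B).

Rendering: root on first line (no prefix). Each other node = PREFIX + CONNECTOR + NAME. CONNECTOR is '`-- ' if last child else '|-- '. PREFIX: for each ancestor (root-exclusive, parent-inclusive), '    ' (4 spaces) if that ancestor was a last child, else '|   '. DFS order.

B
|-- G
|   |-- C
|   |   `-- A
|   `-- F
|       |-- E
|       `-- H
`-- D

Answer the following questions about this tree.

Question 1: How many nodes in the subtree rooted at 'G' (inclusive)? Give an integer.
Subtree rooted at G contains: A, C, E, F, G, H
Count = 6

Answer: 6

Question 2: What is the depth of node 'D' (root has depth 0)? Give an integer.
Answer: 1

Derivation:
Path from root to D: B -> D
Depth = number of edges = 1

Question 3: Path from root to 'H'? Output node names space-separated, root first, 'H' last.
Answer: B G F H

Derivation:
Walk down from root: B -> G -> F -> H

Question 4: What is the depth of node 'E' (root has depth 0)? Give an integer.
Answer: 3

Derivation:
Path from root to E: B -> G -> F -> E
Depth = number of edges = 3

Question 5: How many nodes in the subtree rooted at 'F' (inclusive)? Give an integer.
Subtree rooted at F contains: E, F, H
Count = 3

Answer: 3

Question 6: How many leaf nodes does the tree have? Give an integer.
Leaves (nodes with no children): A, D, E, H

Answer: 4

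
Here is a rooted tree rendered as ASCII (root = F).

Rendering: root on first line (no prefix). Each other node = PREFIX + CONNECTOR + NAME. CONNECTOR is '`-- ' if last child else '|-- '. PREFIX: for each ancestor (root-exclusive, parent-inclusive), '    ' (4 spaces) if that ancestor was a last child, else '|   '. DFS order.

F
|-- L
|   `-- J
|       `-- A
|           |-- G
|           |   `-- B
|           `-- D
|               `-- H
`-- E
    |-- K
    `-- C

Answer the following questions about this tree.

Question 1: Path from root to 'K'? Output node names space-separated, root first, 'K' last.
Answer: F E K

Derivation:
Walk down from root: F -> E -> K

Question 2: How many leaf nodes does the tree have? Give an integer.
Leaves (nodes with no children): B, C, H, K

Answer: 4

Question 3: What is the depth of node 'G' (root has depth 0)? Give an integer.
Path from root to G: F -> L -> J -> A -> G
Depth = number of edges = 4

Answer: 4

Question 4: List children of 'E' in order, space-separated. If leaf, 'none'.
Node E's children (from adjacency): K, C

Answer: K C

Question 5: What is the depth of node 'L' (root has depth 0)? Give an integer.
Path from root to L: F -> L
Depth = number of edges = 1

Answer: 1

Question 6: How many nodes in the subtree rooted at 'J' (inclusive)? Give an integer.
Answer: 6

Derivation:
Subtree rooted at J contains: A, B, D, G, H, J
Count = 6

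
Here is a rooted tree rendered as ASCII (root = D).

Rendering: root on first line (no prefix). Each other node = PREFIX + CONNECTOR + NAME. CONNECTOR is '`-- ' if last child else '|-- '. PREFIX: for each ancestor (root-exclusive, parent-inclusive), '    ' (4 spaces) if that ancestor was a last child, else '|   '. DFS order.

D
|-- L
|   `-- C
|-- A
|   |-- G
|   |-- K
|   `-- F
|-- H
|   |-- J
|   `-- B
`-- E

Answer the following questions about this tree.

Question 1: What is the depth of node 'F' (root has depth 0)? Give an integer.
Path from root to F: D -> A -> F
Depth = number of edges = 2

Answer: 2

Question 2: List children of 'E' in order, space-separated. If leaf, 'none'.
Node E's children (from adjacency): (leaf)

Answer: none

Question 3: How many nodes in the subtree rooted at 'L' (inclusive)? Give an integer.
Answer: 2

Derivation:
Subtree rooted at L contains: C, L
Count = 2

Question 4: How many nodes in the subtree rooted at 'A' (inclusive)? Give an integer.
Answer: 4

Derivation:
Subtree rooted at A contains: A, F, G, K
Count = 4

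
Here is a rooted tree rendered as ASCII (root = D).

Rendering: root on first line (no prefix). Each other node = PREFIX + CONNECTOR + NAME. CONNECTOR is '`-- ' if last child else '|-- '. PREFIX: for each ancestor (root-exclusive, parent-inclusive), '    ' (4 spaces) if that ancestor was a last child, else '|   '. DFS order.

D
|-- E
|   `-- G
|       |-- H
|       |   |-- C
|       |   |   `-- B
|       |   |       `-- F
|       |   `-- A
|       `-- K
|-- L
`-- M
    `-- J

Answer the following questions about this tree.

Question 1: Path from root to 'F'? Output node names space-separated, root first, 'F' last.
Answer: D E G H C B F

Derivation:
Walk down from root: D -> E -> G -> H -> C -> B -> F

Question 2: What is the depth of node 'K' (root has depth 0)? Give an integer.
Answer: 3

Derivation:
Path from root to K: D -> E -> G -> K
Depth = number of edges = 3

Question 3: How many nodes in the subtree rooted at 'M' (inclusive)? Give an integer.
Subtree rooted at M contains: J, M
Count = 2

Answer: 2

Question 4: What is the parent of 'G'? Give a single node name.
Scan adjacency: G appears as child of E

Answer: E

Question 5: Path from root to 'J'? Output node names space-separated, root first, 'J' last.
Walk down from root: D -> M -> J

Answer: D M J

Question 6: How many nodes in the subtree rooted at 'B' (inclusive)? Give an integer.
Subtree rooted at B contains: B, F
Count = 2

Answer: 2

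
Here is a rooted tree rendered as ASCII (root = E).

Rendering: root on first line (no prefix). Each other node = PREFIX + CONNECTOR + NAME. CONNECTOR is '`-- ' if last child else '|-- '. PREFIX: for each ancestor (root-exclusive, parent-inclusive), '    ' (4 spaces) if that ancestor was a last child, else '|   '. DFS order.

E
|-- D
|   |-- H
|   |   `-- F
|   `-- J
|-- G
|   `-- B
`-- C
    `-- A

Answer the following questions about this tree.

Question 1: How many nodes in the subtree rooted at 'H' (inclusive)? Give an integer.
Answer: 2

Derivation:
Subtree rooted at H contains: F, H
Count = 2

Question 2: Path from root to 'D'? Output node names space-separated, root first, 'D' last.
Answer: E D

Derivation:
Walk down from root: E -> D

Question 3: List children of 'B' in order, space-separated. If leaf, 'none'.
Answer: none

Derivation:
Node B's children (from adjacency): (leaf)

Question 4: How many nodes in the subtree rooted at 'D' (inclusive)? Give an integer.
Answer: 4

Derivation:
Subtree rooted at D contains: D, F, H, J
Count = 4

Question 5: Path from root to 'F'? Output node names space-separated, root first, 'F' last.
Answer: E D H F

Derivation:
Walk down from root: E -> D -> H -> F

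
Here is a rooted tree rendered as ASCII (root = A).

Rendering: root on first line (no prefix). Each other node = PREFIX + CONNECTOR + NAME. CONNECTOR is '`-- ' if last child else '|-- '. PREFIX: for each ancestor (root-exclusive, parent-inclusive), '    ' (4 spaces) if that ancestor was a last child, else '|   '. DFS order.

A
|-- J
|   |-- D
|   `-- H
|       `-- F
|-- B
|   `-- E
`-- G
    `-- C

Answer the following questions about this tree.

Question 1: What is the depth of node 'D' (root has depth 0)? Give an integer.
Path from root to D: A -> J -> D
Depth = number of edges = 2

Answer: 2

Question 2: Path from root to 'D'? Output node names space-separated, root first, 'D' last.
Answer: A J D

Derivation:
Walk down from root: A -> J -> D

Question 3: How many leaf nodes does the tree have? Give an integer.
Answer: 4

Derivation:
Leaves (nodes with no children): C, D, E, F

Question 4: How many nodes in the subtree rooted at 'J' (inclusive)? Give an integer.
Subtree rooted at J contains: D, F, H, J
Count = 4

Answer: 4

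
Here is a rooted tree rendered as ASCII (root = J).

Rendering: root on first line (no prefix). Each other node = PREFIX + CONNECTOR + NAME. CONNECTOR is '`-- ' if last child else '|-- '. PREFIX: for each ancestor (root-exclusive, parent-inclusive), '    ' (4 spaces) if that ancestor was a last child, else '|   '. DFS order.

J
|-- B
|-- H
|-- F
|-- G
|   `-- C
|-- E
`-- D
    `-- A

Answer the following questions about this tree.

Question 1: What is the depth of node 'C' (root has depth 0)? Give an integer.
Path from root to C: J -> G -> C
Depth = number of edges = 2

Answer: 2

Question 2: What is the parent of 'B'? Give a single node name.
Scan adjacency: B appears as child of J

Answer: J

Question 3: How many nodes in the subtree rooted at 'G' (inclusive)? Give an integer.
Subtree rooted at G contains: C, G
Count = 2

Answer: 2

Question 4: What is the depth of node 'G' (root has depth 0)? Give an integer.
Path from root to G: J -> G
Depth = number of edges = 1

Answer: 1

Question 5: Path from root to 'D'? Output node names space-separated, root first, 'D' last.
Walk down from root: J -> D

Answer: J D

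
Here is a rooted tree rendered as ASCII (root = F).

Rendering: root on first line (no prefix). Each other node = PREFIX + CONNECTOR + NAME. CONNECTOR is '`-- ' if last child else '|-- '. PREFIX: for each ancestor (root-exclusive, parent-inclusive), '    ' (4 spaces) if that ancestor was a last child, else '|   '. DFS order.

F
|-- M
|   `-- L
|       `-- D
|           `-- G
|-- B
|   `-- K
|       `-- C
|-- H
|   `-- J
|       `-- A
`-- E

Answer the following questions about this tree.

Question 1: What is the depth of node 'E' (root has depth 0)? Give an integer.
Path from root to E: F -> E
Depth = number of edges = 1

Answer: 1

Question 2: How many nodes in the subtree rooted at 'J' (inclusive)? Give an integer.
Answer: 2

Derivation:
Subtree rooted at J contains: A, J
Count = 2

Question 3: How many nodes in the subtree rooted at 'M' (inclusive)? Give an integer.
Answer: 4

Derivation:
Subtree rooted at M contains: D, G, L, M
Count = 4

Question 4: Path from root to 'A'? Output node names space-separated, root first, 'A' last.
Answer: F H J A

Derivation:
Walk down from root: F -> H -> J -> A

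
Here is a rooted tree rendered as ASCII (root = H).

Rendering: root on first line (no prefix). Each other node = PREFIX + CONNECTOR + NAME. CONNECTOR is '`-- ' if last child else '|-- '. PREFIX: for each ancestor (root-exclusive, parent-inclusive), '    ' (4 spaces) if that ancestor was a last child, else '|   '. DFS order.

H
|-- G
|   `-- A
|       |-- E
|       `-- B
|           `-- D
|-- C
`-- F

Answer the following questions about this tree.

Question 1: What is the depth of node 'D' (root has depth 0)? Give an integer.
Path from root to D: H -> G -> A -> B -> D
Depth = number of edges = 4

Answer: 4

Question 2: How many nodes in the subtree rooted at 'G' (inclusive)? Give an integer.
Subtree rooted at G contains: A, B, D, E, G
Count = 5

Answer: 5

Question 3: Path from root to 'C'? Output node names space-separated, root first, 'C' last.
Walk down from root: H -> C

Answer: H C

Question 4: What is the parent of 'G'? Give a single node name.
Answer: H

Derivation:
Scan adjacency: G appears as child of H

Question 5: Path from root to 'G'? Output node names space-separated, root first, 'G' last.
Walk down from root: H -> G

Answer: H G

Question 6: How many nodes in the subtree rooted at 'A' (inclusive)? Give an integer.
Subtree rooted at A contains: A, B, D, E
Count = 4

Answer: 4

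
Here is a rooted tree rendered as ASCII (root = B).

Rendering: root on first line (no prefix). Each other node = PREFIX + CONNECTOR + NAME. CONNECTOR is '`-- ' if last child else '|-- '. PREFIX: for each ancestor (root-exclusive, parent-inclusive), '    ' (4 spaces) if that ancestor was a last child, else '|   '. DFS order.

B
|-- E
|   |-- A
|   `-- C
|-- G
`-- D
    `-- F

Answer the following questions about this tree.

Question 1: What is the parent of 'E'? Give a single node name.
Scan adjacency: E appears as child of B

Answer: B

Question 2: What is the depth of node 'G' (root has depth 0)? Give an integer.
Path from root to G: B -> G
Depth = number of edges = 1

Answer: 1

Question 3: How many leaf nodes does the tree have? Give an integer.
Answer: 4

Derivation:
Leaves (nodes with no children): A, C, F, G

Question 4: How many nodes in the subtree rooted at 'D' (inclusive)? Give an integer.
Subtree rooted at D contains: D, F
Count = 2

Answer: 2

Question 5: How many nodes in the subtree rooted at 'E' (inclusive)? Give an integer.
Subtree rooted at E contains: A, C, E
Count = 3

Answer: 3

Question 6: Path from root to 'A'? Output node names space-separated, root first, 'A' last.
Walk down from root: B -> E -> A

Answer: B E A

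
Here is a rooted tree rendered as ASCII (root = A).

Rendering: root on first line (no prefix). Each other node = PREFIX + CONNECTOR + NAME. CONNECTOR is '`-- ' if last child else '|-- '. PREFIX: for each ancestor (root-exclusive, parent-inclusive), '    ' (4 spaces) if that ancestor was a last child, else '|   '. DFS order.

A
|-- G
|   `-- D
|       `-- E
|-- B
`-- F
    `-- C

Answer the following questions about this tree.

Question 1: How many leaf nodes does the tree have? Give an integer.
Leaves (nodes with no children): B, C, E

Answer: 3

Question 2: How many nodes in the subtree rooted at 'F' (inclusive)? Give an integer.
Answer: 2

Derivation:
Subtree rooted at F contains: C, F
Count = 2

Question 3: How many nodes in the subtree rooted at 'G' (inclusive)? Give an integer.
Subtree rooted at G contains: D, E, G
Count = 3

Answer: 3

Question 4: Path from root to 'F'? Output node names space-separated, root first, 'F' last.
Answer: A F

Derivation:
Walk down from root: A -> F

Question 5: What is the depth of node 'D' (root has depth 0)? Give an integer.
Answer: 2

Derivation:
Path from root to D: A -> G -> D
Depth = number of edges = 2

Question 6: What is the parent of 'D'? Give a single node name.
Scan adjacency: D appears as child of G

Answer: G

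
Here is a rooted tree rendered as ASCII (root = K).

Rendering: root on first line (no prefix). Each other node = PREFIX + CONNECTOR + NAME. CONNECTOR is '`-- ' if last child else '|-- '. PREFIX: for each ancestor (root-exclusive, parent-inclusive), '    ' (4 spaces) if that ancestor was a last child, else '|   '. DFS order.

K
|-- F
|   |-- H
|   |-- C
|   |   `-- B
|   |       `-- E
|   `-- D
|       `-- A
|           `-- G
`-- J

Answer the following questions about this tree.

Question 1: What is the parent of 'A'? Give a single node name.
Answer: D

Derivation:
Scan adjacency: A appears as child of D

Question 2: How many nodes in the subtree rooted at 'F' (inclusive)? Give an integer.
Answer: 8

Derivation:
Subtree rooted at F contains: A, B, C, D, E, F, G, H
Count = 8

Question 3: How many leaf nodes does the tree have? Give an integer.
Leaves (nodes with no children): E, G, H, J

Answer: 4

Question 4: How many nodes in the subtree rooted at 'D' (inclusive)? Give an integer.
Answer: 3

Derivation:
Subtree rooted at D contains: A, D, G
Count = 3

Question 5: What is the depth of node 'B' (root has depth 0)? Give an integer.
Path from root to B: K -> F -> C -> B
Depth = number of edges = 3

Answer: 3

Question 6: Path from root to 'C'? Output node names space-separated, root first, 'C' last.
Answer: K F C

Derivation:
Walk down from root: K -> F -> C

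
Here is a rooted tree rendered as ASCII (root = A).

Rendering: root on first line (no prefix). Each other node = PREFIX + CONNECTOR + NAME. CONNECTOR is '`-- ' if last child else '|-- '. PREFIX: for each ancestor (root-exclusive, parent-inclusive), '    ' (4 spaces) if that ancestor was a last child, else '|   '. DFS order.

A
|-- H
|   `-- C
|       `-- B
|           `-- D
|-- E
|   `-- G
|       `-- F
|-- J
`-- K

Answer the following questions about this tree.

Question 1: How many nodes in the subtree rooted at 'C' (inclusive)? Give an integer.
Answer: 3

Derivation:
Subtree rooted at C contains: B, C, D
Count = 3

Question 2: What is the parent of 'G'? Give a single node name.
Scan adjacency: G appears as child of E

Answer: E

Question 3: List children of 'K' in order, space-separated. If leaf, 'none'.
Answer: none

Derivation:
Node K's children (from adjacency): (leaf)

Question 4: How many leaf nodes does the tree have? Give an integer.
Leaves (nodes with no children): D, F, J, K

Answer: 4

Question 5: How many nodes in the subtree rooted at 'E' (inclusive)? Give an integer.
Answer: 3

Derivation:
Subtree rooted at E contains: E, F, G
Count = 3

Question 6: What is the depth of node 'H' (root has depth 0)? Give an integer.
Path from root to H: A -> H
Depth = number of edges = 1

Answer: 1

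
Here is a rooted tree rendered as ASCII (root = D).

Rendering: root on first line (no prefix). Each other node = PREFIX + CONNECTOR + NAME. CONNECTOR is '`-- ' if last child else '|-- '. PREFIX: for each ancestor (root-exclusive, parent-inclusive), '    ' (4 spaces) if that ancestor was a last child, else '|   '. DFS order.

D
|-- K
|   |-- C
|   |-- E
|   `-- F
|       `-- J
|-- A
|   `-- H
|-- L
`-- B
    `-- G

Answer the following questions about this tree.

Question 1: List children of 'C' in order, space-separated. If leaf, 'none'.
Answer: none

Derivation:
Node C's children (from adjacency): (leaf)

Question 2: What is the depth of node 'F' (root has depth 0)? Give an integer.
Path from root to F: D -> K -> F
Depth = number of edges = 2

Answer: 2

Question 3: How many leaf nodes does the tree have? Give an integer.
Answer: 6

Derivation:
Leaves (nodes with no children): C, E, G, H, J, L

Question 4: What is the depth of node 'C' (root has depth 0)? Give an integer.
Path from root to C: D -> K -> C
Depth = number of edges = 2

Answer: 2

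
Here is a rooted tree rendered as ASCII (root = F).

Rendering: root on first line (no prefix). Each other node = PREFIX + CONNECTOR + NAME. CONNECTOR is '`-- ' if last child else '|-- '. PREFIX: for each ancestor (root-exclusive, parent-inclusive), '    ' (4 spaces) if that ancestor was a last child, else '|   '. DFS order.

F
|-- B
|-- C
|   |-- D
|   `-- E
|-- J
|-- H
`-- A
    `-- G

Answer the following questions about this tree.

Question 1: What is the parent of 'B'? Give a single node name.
Scan adjacency: B appears as child of F

Answer: F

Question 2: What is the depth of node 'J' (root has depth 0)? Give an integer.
Answer: 1

Derivation:
Path from root to J: F -> J
Depth = number of edges = 1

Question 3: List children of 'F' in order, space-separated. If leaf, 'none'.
Answer: B C J H A

Derivation:
Node F's children (from adjacency): B, C, J, H, A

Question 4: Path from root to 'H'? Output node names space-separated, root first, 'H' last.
Answer: F H

Derivation:
Walk down from root: F -> H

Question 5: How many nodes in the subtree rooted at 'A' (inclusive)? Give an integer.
Answer: 2

Derivation:
Subtree rooted at A contains: A, G
Count = 2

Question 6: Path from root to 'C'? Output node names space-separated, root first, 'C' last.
Walk down from root: F -> C

Answer: F C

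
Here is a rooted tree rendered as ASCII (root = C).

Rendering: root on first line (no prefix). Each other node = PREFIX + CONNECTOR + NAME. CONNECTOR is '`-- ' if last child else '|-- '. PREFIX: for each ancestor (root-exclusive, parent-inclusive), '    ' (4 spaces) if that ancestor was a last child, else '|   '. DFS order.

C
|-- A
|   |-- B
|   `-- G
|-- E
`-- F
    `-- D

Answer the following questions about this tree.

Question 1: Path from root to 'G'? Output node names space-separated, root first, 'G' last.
Walk down from root: C -> A -> G

Answer: C A G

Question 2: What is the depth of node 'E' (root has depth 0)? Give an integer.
Answer: 1

Derivation:
Path from root to E: C -> E
Depth = number of edges = 1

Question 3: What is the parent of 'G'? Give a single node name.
Scan adjacency: G appears as child of A

Answer: A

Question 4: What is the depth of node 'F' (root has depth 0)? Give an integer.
Answer: 1

Derivation:
Path from root to F: C -> F
Depth = number of edges = 1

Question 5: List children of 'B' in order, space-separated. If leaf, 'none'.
Answer: none

Derivation:
Node B's children (from adjacency): (leaf)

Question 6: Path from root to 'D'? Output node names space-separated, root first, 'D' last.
Walk down from root: C -> F -> D

Answer: C F D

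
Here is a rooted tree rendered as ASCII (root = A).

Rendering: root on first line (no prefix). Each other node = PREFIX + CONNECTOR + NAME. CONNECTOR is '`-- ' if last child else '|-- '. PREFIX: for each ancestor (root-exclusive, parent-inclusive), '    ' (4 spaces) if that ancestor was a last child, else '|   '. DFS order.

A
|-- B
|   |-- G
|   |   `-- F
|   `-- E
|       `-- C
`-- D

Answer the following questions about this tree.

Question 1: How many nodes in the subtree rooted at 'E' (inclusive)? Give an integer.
Subtree rooted at E contains: C, E
Count = 2

Answer: 2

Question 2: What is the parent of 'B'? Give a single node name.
Answer: A

Derivation:
Scan adjacency: B appears as child of A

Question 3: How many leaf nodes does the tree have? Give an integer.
Leaves (nodes with no children): C, D, F

Answer: 3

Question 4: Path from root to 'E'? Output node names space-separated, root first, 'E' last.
Walk down from root: A -> B -> E

Answer: A B E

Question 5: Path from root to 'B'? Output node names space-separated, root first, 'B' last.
Walk down from root: A -> B

Answer: A B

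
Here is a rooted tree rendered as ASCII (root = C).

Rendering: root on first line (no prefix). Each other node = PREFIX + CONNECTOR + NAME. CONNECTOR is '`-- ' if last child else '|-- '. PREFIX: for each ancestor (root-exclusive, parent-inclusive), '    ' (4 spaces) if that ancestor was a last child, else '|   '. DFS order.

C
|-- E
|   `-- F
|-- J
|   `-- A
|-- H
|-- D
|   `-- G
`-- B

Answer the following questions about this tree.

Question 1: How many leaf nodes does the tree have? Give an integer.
Leaves (nodes with no children): A, B, F, G, H

Answer: 5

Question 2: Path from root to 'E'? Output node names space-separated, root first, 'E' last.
Walk down from root: C -> E

Answer: C E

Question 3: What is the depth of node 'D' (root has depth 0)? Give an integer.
Answer: 1

Derivation:
Path from root to D: C -> D
Depth = number of edges = 1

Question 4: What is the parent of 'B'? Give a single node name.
Scan adjacency: B appears as child of C

Answer: C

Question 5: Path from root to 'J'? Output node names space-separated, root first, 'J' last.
Answer: C J

Derivation:
Walk down from root: C -> J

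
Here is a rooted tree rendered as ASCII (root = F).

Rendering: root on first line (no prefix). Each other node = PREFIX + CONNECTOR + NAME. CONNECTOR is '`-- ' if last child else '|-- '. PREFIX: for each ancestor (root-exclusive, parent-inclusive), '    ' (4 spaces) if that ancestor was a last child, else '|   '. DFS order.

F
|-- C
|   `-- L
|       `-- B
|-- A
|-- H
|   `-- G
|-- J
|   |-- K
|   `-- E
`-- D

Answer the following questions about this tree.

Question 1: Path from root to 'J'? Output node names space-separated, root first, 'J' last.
Answer: F J

Derivation:
Walk down from root: F -> J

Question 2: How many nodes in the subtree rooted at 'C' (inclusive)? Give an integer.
Answer: 3

Derivation:
Subtree rooted at C contains: B, C, L
Count = 3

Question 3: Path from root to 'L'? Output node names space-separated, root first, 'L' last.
Answer: F C L

Derivation:
Walk down from root: F -> C -> L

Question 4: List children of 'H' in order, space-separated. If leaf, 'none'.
Answer: G

Derivation:
Node H's children (from adjacency): G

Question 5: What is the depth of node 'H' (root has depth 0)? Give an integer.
Path from root to H: F -> H
Depth = number of edges = 1

Answer: 1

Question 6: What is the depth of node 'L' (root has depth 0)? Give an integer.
Answer: 2

Derivation:
Path from root to L: F -> C -> L
Depth = number of edges = 2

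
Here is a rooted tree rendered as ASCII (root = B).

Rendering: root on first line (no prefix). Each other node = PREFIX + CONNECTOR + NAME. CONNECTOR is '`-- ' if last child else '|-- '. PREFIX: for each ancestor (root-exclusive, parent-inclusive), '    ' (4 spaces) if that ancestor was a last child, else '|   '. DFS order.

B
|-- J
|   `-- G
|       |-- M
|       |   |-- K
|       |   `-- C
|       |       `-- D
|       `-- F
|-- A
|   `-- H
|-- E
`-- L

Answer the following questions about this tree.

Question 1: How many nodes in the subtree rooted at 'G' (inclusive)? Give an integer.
Answer: 6

Derivation:
Subtree rooted at G contains: C, D, F, G, K, M
Count = 6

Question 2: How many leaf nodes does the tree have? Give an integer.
Leaves (nodes with no children): D, E, F, H, K, L

Answer: 6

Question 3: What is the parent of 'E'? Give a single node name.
Answer: B

Derivation:
Scan adjacency: E appears as child of B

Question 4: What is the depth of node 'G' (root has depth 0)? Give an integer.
Path from root to G: B -> J -> G
Depth = number of edges = 2

Answer: 2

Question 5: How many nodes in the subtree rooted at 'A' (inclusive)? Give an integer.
Subtree rooted at A contains: A, H
Count = 2

Answer: 2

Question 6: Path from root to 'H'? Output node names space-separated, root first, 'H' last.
Walk down from root: B -> A -> H

Answer: B A H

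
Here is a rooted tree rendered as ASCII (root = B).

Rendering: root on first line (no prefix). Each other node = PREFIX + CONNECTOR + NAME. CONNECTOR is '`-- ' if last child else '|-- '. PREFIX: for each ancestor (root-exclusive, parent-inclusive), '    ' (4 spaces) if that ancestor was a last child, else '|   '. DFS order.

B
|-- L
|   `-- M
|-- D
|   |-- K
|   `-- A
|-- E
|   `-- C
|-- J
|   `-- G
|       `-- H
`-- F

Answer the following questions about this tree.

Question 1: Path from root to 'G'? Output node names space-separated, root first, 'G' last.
Walk down from root: B -> J -> G

Answer: B J G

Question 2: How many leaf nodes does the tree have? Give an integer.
Leaves (nodes with no children): A, C, F, H, K, M

Answer: 6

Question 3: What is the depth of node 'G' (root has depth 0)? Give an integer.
Path from root to G: B -> J -> G
Depth = number of edges = 2

Answer: 2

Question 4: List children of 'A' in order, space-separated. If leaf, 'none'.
Node A's children (from adjacency): (leaf)

Answer: none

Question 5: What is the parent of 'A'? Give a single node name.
Scan adjacency: A appears as child of D

Answer: D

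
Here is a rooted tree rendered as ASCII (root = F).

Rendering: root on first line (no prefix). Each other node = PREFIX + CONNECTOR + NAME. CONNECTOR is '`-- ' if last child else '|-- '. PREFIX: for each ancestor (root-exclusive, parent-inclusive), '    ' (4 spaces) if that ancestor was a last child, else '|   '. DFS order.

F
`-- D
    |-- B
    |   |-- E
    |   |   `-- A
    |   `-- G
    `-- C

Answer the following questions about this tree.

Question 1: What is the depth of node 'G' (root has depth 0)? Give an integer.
Answer: 3

Derivation:
Path from root to G: F -> D -> B -> G
Depth = number of edges = 3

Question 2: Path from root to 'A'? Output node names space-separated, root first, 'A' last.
Walk down from root: F -> D -> B -> E -> A

Answer: F D B E A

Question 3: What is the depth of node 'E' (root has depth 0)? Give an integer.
Answer: 3

Derivation:
Path from root to E: F -> D -> B -> E
Depth = number of edges = 3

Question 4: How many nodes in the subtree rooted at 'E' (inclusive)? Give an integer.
Subtree rooted at E contains: A, E
Count = 2

Answer: 2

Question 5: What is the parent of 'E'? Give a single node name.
Answer: B

Derivation:
Scan adjacency: E appears as child of B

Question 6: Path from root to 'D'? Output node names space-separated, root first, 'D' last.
Answer: F D

Derivation:
Walk down from root: F -> D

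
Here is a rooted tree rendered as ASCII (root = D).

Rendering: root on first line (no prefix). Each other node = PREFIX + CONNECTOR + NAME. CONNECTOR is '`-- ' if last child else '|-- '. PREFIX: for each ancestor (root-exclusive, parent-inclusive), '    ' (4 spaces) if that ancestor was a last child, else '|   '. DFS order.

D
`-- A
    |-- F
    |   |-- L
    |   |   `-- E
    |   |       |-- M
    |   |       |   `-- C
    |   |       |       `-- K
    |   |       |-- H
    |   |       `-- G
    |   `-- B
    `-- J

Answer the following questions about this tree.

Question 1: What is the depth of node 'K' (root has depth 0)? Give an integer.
Answer: 7

Derivation:
Path from root to K: D -> A -> F -> L -> E -> M -> C -> K
Depth = number of edges = 7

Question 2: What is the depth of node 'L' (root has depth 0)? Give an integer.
Path from root to L: D -> A -> F -> L
Depth = number of edges = 3

Answer: 3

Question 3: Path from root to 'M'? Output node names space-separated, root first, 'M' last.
Walk down from root: D -> A -> F -> L -> E -> M

Answer: D A F L E M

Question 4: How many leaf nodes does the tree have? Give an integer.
Leaves (nodes with no children): B, G, H, J, K

Answer: 5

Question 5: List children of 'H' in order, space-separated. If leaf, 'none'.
Answer: none

Derivation:
Node H's children (from adjacency): (leaf)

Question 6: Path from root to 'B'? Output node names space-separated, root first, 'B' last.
Walk down from root: D -> A -> F -> B

Answer: D A F B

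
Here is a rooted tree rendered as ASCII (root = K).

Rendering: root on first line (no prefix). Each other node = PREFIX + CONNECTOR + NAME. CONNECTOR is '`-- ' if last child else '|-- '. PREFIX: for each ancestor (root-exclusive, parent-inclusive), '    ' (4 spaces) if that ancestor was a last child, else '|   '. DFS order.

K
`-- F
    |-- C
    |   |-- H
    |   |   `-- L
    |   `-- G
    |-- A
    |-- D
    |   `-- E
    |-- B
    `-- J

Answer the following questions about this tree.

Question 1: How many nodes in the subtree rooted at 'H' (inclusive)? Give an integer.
Answer: 2

Derivation:
Subtree rooted at H contains: H, L
Count = 2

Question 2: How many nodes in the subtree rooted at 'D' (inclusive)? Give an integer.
Subtree rooted at D contains: D, E
Count = 2

Answer: 2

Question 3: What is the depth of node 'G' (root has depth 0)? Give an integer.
Answer: 3

Derivation:
Path from root to G: K -> F -> C -> G
Depth = number of edges = 3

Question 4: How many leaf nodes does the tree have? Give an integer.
Answer: 6

Derivation:
Leaves (nodes with no children): A, B, E, G, J, L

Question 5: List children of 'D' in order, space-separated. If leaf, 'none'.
Answer: E

Derivation:
Node D's children (from adjacency): E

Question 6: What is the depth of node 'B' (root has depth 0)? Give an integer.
Path from root to B: K -> F -> B
Depth = number of edges = 2

Answer: 2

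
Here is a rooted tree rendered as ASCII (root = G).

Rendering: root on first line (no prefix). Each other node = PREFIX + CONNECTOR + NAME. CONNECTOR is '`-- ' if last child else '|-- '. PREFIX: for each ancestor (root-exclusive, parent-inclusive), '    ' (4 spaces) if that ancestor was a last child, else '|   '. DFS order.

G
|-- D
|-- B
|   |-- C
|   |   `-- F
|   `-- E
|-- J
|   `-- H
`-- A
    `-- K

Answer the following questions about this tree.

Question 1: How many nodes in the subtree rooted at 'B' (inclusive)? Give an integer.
Answer: 4

Derivation:
Subtree rooted at B contains: B, C, E, F
Count = 4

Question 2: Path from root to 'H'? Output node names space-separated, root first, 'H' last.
Walk down from root: G -> J -> H

Answer: G J H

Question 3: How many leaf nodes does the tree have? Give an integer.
Leaves (nodes with no children): D, E, F, H, K

Answer: 5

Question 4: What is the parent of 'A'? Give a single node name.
Scan adjacency: A appears as child of G

Answer: G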